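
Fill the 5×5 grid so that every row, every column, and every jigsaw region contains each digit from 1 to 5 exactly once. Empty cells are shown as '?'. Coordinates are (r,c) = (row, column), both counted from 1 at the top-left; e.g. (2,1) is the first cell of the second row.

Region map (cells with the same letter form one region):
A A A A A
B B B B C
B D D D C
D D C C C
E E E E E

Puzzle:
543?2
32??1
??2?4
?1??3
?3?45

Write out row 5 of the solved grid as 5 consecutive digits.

23145

(1,4) = 1: row 1 has {2,3,4,5}; col 4 has {4}; region has {2,3,4,5} → only 1 remains.
(2,4) = 5: row 2 has {1,2,3}; col 4 has {1,4}; region has {2,3} → only 5 remains.
(3,1) = 1: row 3 has {2,4}; col 1 has {3,5}; region has {2,3,5} → only 1 remains.
(3,2) = 5: row 3 has {1,2,4}; col 2 has {1,2,3,4}; region has {1,2} → only 5 remains.
(3,4) = 3: row 3 has {1,2,4,5}; col 4 has {1,4,5}; region has {1,2,5} → only 3 remains.
(4,1) = 4: row 4 has {1,3}; col 1 has {1,3,5}; region has {1,2,3,5} → only 4 remains.
(4,3) = 5: row 4 has {1,3,4}; col 3 has {2,3}; region has {1,3,4} → only 5 remains.
(4,4) = 2: row 4 has {1,3,4,5}; col 4 has {1,3,4,5}; region has {1,3,4,5} → only 2 remains.
(5,1) = 2: row 5 has {3,4,5}; col 1 has {1,3,4,5}; region has {3,4,5} → only 2 remains.
(5,3) = 1: row 5 has {2,3,4,5}; col 3 has {2,3,5}; region has {2,3,4,5} → only 1 remains.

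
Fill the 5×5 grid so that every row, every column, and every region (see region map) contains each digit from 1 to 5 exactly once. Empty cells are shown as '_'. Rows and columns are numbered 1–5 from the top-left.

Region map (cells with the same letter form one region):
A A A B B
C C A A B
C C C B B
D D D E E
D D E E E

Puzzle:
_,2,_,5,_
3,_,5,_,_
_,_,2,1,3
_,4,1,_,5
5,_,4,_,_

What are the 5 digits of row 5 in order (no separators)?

R1C3 = 3: row 1 has {2,5}; col 3 has {1,2,4,5}; region has {2,5} → only 3 remains.
R1C5 = 4: row 1 has {2,3,5}; col 5 has {3,5}; region has {1,3,5} → only 4 remains.
R2C2 = 1: row 2 has {3,5}; col 2 has {2,4}; region has {2,3} → only 1 remains.
R2C4 = 4: row 2 has {1,3,5}; col 4 has {1,5}; region has {2,3,5} → only 4 remains.
R2C5 = 2: row 2 has {1,3,4,5}; col 5 has {3,4,5}; region has {1,3,4,5} → only 2 remains.
R3C1 = 4: row 3 has {1,2,3}; col 1 has {3,5}; region has {1,2,3} → only 4 remains.
R3C2 = 5: row 3 has {1,2,3,4}; col 2 has {1,2,4}; region has {1,2,3,4} → only 5 remains.
R4C1 = 2: row 4 has {1,4,5}; col 1 has {3,4,5}; region has {1,4,5} → only 2 remains.
R4C4 = 3: row 4 has {1,2,4,5}; col 4 has {1,4,5}; region has {4,5} → only 3 remains.
R5C2 = 3: row 5 has {4,5}; col 2 has {1,2,4,5}; region has {1,2,4,5} → only 3 remains.
R5C4 = 2: row 5 has {3,4,5}; col 4 has {1,3,4,5}; region has {3,4,5} → only 2 remains.
R5C5 = 1: row 5 has {2,3,4,5}; col 5 has {2,3,4,5}; region has {2,3,4,5} → only 1 remains.

53421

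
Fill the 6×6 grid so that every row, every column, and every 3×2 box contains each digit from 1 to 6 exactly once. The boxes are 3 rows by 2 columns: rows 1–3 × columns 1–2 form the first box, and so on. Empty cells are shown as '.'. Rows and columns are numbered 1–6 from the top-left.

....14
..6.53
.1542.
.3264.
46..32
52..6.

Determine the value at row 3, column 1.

row 1, column 2 = 5: row 1 has {1,4}; col 2 has {1,2,3,6}; box has {1} → only 5 remains.
row 1, column 3 = 3: row 1 has {1,4,5}; col 3 has {2,5,6}; box has {4,5,6} → only 3 remains.
row 1, column 4 = 2: row 1 has {1,3,4,5}; col 4 has {4,6}; box has {3,4,5,6} → only 2 remains.
row 2, column 1 = 2: row 2 has {3,5,6}; col 1 has {4,5}; box has {1,5} → only 2 remains.
row 2, column 2 = 4: row 2 has {2,3,5,6}; col 2 has {1,2,3,5,6}; box has {1,2,5} → only 4 remains.
row 2, column 4 = 1: row 2 has {2,3,4,5,6}; col 4 has {2,4,6}; box has {2,3,4,5,6} → only 1 remains.
row 3, column 6 = 6: row 3 has {1,2,4,5}; col 6 has {2,3,4}; box has {1,2,3,4,5} → only 6 remains.
row 4, column 1 = 1: row 4 has {2,3,4,6}; col 1 has {2,4,5}; box has {2,3,4,5,6} → only 1 remains.
row 4, column 6 = 5: row 4 has {1,2,3,4,6}; col 6 has {2,3,4,6}; box has {2,3,4,6} → only 5 remains.
row 5, column 3 = 1: row 5 has {2,3,4,6}; col 3 has {2,3,5,6}; box has {2,6} → only 1 remains.
row 5, column 4 = 5: row 5 has {1,2,3,4,6}; col 4 has {1,2,4,6}; box has {1,2,6} → only 5 remains.
row 6, column 3 = 4: row 6 has {2,5,6}; col 3 has {1,2,3,5,6}; box has {1,2,5,6} → only 4 remains.
row 6, column 4 = 3: row 6 has {2,4,5,6}; col 4 has {1,2,4,5,6}; box has {1,2,4,5,6} → only 3 remains.
row 6, column 6 = 1: row 6 has {2,3,4,5,6}; col 6 has {2,3,4,5,6}; box has {2,3,4,5,6} → only 1 remains.
row 1, column 1 = 6: row 1 has {1,2,3,4,5}; col 1 has {1,2,4,5}; box has {1,2,4,5} → only 6 remains.
row 3, column 1 = 3: row 3 has {1,2,4,5,6}; col 1 has {1,2,4,5,6}; box has {1,2,4,5,6} → only 3 remains.

3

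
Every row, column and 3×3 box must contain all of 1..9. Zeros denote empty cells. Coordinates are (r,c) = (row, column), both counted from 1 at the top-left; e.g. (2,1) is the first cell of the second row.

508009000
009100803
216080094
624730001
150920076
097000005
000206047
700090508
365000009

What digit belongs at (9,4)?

(1,9) = 2: row 1 has {5,8,9}; col 9 has {1,3,4,5,6,7,8,9}; box has {3,4,8,9} → only 2 remains.
(2,1) = 4: row 2 has {1,3,8,9}; col 1 has {1,2,3,5,6,7}; box has {1,2,5,6,8,9} → only 4 remains.
(2,2) = 7: row 2 has {1,3,4,8,9}; col 2 has {1,2,5,6,9}; box has {1,2,4,5,6,8,9} → only 7 remains.
(3,7) = 7: row 3 has {1,2,4,6,8,9}; col 7 has {5,8}; box has {2,3,4,8,9} → only 7 remains.
(4,7) = 9: row 4 has {1,2,3,4,6,7}; col 7 has {5,7,8}; box has {1,5,6,7} → only 9 remains.
(4,8) = 8: row 4 has {1,2,3,4,6,7,9}; col 8 has {4,7,9}; box has {1,5,6,7,9} → only 8 remains.
(5,3) = 3: row 5 has {1,2,5,6,7,9}; col 3 has {4,5,6,7,8,9}; box has {1,2,4,5,6,7,9} → only 3 remains.
(5,7) = 4: row 5 has {1,2,3,5,6,7,9}; col 7 has {5,7,8,9}; box has {1,5,6,7,8,9} → only 4 remains.
(6,1) = 8: row 6 has {5,7,9}; col 1 has {1,2,3,4,5,6,7}; box has {1,2,3,4,5,6,7,9} → only 8 remains.
(7,1) = 9: row 7 has {2,4,6,7}; col 1 has {1,2,3,4,5,6,7,8}; box has {3,5,6,7} → only 9 remains.
(7,2) = 8: row 7 has {2,4,6,7,9}; col 2 has {1,2,5,6,7,9}; box has {3,5,6,7,9} → only 8 remains.
(7,3) = 1: row 7 has {2,4,6,7,8,9}; col 3 has {3,4,5,6,7,8,9}; box has {3,5,6,7,8,9} → only 1 remains.
(7,5) = 5: row 7 has {1,2,4,6,7,8,9}; col 5 has {2,3,8,9}; box has {2,6,9} → only 5 remains.
(7,7) = 3: row 7 has {1,2,4,5,6,7,8,9}; col 7 has {4,5,7,8,9}; box has {4,5,7,8,9} → only 3 remains.
(8,2) = 4: row 8 has {5,7,8,9}; col 2 has {1,2,5,6,7,8,9}; box has {1,3,5,6,7,8,9} → only 4 remains.
(8,3) = 2: row 8 has {4,5,7,8,9}; col 3 has {1,3,4,5,6,7,8,9}; box has {1,3,4,5,6,7,8,9} → only 2 remains.
(8,4) = 3: row 8 has {2,4,5,7,8,9}; col 4 has {1,2,7,9}; box has {2,5,6,9} → only 3 remains.
(8,6) = 1: row 8 has {2,3,4,5,7,8,9}; col 6 has {6,9}; box has {2,3,5,6,9} → only 1 remains.
(8,8) = 6: row 8 has {1,2,3,4,5,7,8,9}; col 8 has {4,7,8,9}; box has {3,4,5,7,8,9} → only 6 remains.
(1,2) = 3: row 1 has {2,5,8,9}; col 2 has {1,2,4,5,6,7,8,9}; box has {1,2,4,5,6,7,8,9} → only 3 remains.
(1,8) = 1: row 1 has {2,3,5,8,9}; col 8 has {4,6,7,8,9}; box has {2,3,4,7,8,9} → only 1 remains.
(2,5) = 6: row 2 has {1,3,4,7,8,9}; col 5 has {2,3,5,8,9}; box has {1,8,9} → only 6 remains.
(2,8) = 5: row 2 has {1,3,4,6,7,8,9}; col 8 has {1,4,6,7,8,9}; box has {1,2,3,4,7,8,9} → only 5 remains.
(3,4) = 5: row 3 has {1,2,4,6,7,8,9}; col 4 has {1,2,3,7,9}; box has {1,6,8,9} → only 5 remains.
(3,6) = 3: row 3 has {1,2,4,5,6,7,8,9}; col 6 has {1,6,9}; box has {1,5,6,8,9} → only 3 remains.
(4,6) = 5: row 4 has {1,2,3,4,6,7,8,9}; col 6 has {1,3,6,9}; box has {2,3,7,9} → only 5 remains.
(5,6) = 8: row 5 has {1,2,3,4,5,6,7,9}; col 6 has {1,3,5,6,9}; box has {2,3,5,7,9} → only 8 remains.
(6,6) = 4: row 6 has {5,7,8,9}; col 6 has {1,3,5,6,8,9}; box has {2,3,5,7,8,9} → only 4 remains.
(6,7) = 2: row 6 has {4,5,7,8,9}; col 7 has {3,4,5,7,8,9}; box has {1,4,5,6,7,8,9} → only 2 remains.
(6,8) = 3: row 6 has {2,4,5,7,8,9}; col 8 has {1,4,5,6,7,8,9}; box has {1,2,4,5,6,7,8,9} → only 3 remains.
(9,6) = 7: row 9 has {3,5,6,9}; col 6 has {1,3,4,5,6,8,9}; box has {1,2,3,5,6,9} → only 7 remains.
(9,7) = 1: row 9 has {3,5,6,7,9}; col 7 has {2,3,4,5,7,8,9}; box has {3,4,5,6,7,8,9} → only 1 remains.
(9,8) = 2: row 9 has {1,3,5,6,7,9}; col 8 has {1,3,4,5,6,7,8,9}; box has {1,3,4,5,6,7,8,9} → only 2 remains.
(1,4) = 4: row 1 has {1,2,3,5,8,9}; col 4 has {1,2,3,5,7,9}; box has {1,3,5,6,8,9} → only 4 remains.
(1,5) = 7: row 1 has {1,2,3,4,5,8,9}; col 5 has {2,3,5,6,8,9}; box has {1,3,4,5,6,8,9} → only 7 remains.
(1,7) = 6: row 1 has {1,2,3,4,5,7,8,9}; col 7 has {1,2,3,4,5,7,8,9}; box has {1,2,3,4,5,7,8,9} → only 6 remains.
(2,6) = 2: row 2 has {1,3,4,5,6,7,8,9}; col 6 has {1,3,4,5,6,7,8,9}; box has {1,3,4,5,6,7,8,9} → only 2 remains.
(6,4) = 6: row 6 has {2,3,4,5,7,8,9}; col 4 has {1,2,3,4,5,7,9}; box has {2,3,4,5,7,8,9} → only 6 remains.
(6,5) = 1: row 6 has {2,3,4,5,6,7,8,9}; col 5 has {2,3,5,6,7,8,9}; box has {2,3,4,5,6,7,8,9} → only 1 remains.
(9,4) = 8: row 9 has {1,2,3,5,6,7,9}; col 4 has {1,2,3,4,5,6,7,9}; box has {1,2,3,5,6,7,9} → only 8 remains.

8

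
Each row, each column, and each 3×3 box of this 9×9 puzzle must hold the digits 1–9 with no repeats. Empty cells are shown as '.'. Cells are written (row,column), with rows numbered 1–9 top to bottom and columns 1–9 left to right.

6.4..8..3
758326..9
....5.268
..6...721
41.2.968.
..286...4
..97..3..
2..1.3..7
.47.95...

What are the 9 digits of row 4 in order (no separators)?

896534721

(1,4) = 9: row 1 has {3,4,6,8}; col 4 has {1,2,3,7,8}; box has {2,3,5,6,8} → only 9 remains.
(3,4) = 4: row 3 has {2,5,6,8}; col 4 has {1,2,3,7,8,9}; box has {2,3,5,6,8,9} → only 4 remains.
(4,4) = 5: row 4 has {1,2,6,7}; col 4 has {1,2,3,4,7,8,9}; box has {2,6,8,9} → only 5 remains.
(4,6) = 4: row 4 has {1,2,5,6,7}; col 6 has {3,5,6,8,9}; box has {2,5,6,8,9} → only 4 remains.
(5,9) = 5: row 5 has {1,2,4,6,8,9}; col 9 has {1,3,4,7,8,9}; box has {1,2,4,6,7,8} → only 5 remains.
(6,7) = 9: row 6 has {2,4,6,8}; col 7 has {2,3,6,7}; box has {1,2,4,5,6,7,8} → only 9 remains.
(6,8) = 3: row 6 has {2,4,6,8,9}; col 8 has {2,6,8}; box has {1,2,4,5,6,7,8,9} → only 3 remains.
(7,6) = 2: row 7 has {3,7,9}; col 6 has {3,4,5,6,8,9}; box has {1,3,5,7,9} → only 2 remains.
(7,9) = 6: row 7 has {2,3,7,9}; col 9 has {1,3,4,5,7,8,9}; box has {3,7} → only 6 remains.
(8,3) = 5: row 8 has {1,2,3,7}; col 3 has {2,4,6,7,8,9}; box has {2,4,7,9} → only 5 remains.
(9,4) = 6: row 9 has {4,5,7,9}; col 4 has {1,2,3,4,5,7,8,9}; box has {1,2,3,5,7,9} → only 6 remains.
(9,8) = 1: row 9 has {4,5,6,7,9}; col 8 has {2,3,6,8}; box has {3,6,7} → only 1 remains.
(9,9) = 2: row 9 has {1,4,5,6,7,9}; col 9 has {1,3,4,5,6,7,8,9}; box has {1,3,6,7} → only 2 remains.
(1,2) = 2: row 1 has {3,4,6,8,9}; col 2 has {1,4,5}; box has {4,5,6,7,8} → only 2 remains.
(2,8) = 4: row 2 has {2,3,5,6,7,8,9}; col 8 has {1,2,3,6,8}; box has {2,3,6,8,9} → only 4 remains.
(4,5) = 3: row 4 has {1,2,4,5,6,7}; col 5 has {2,5,6,9}; box has {2,4,5,6,8,9} → only 3 remains.
(5,3) = 3: row 5 has {1,2,4,5,6,8,9}; col 3 has {2,4,5,6,7,8,9}; box has {1,2,4,6} → only 3 remains.
(5,5) = 7: row 5 has {1,2,3,4,5,6,8,9}; col 5 has {2,3,5,6,9}; box has {2,3,4,5,6,8,9} → only 7 remains.
(6,1) = 5: row 6 has {2,3,4,6,8,9}; col 1 has {2,4,6,7}; box has {1,2,3,4,6} → only 5 remains.
(6,2) = 7: row 6 has {2,3,4,5,6,8,9}; col 2 has {1,2,4,5}; box has {1,2,3,4,5,6} → only 7 remains.
(6,6) = 1: row 6 has {2,3,4,5,6,7,8,9}; col 6 has {2,3,4,5,6,8,9}; box has {2,3,4,5,6,7,8,9} → only 1 remains.
(7,2) = 8: row 7 has {2,3,6,7,9}; col 2 has {1,2,4,5,7}; box has {2,4,5,7,9} → only 8 remains.
(7,5) = 4: row 7 has {2,3,6,7,8,9}; col 5 has {2,3,5,6,7,9}; box has {1,2,3,5,6,7,9} → only 4 remains.
(7,8) = 5: row 7 has {2,3,4,6,7,8,9}; col 8 has {1,2,3,4,6,8}; box has {1,2,3,6,7} → only 5 remains.
(8,2) = 6: row 8 has {1,2,3,5,7}; col 2 has {1,2,4,5,7,8}; box has {2,4,5,7,8,9} → only 6 remains.
(8,5) = 8: row 8 has {1,2,3,5,6,7}; col 5 has {2,3,4,5,6,7,9}; box has {1,2,3,4,5,6,7,9} → only 8 remains.
(8,7) = 4: row 8 has {1,2,3,5,6,7,8}; col 7 has {2,3,6,7,9}; box has {1,2,3,5,6,7} → only 4 remains.
(8,8) = 9: row 8 has {1,2,3,4,5,6,7,8}; col 8 has {1,2,3,4,5,6,8}; box has {1,2,3,4,5,6,7} → only 9 remains.
(9,1) = 3: row 9 has {1,2,4,5,6,7,9}; col 1 has {2,4,5,6,7}; box has {2,4,5,6,7,8,9} → only 3 remains.
(9,7) = 8: row 9 has {1,2,3,4,5,6,7,9}; col 7 has {2,3,4,6,7,9}; box has {1,2,3,4,5,6,7,9} → only 8 remains.
(1,5) = 1: row 1 has {2,3,4,6,8,9}; col 5 has {2,3,4,5,6,7,8,9}; box has {2,3,4,5,6,8,9} → only 1 remains.
(1,7) = 5: row 1 has {1,2,3,4,6,8,9}; col 7 has {2,3,4,6,7,8,9}; box has {2,3,4,6,8,9} → only 5 remains.
(1,8) = 7: row 1 has {1,2,3,4,5,6,8,9}; col 8 has {1,2,3,4,5,6,8,9}; box has {2,3,4,5,6,8,9} → only 7 remains.
(2,7) = 1: row 2 has {2,3,4,5,6,7,8,9}; col 7 has {2,3,4,5,6,7,8,9}; box has {2,3,4,5,6,7,8,9} → only 1 remains.
(3,3) = 1: row 3 has {2,4,5,6,8}; col 3 has {2,3,4,5,6,7,8,9}; box has {2,4,5,6,7,8} → only 1 remains.
(3,6) = 7: row 3 has {1,2,4,5,6,8}; col 6 has {1,2,3,4,5,6,8,9}; box has {1,2,3,4,5,6,8,9} → only 7 remains.
(4,2) = 9: row 4 has {1,2,3,4,5,6,7}; col 2 has {1,2,4,5,6,7,8}; box has {1,2,3,4,5,6,7} → only 9 remains.
(7,1) = 1: row 7 has {2,3,4,5,6,7,8,9}; col 1 has {2,3,4,5,6,7}; box has {2,3,4,5,6,7,8,9} → only 1 remains.
(3,1) = 9: row 3 has {1,2,4,5,6,7,8}; col 1 has {1,2,3,4,5,6,7}; box has {1,2,4,5,6,7,8} → only 9 remains.
(3,2) = 3: row 3 has {1,2,4,5,6,7,8,9}; col 2 has {1,2,4,5,6,7,8,9}; box has {1,2,4,5,6,7,8,9} → only 3 remains.
(4,1) = 8: row 4 has {1,2,3,4,5,6,7,9}; col 1 has {1,2,3,4,5,6,7,9}; box has {1,2,3,4,5,6,7,9} → only 8 remains.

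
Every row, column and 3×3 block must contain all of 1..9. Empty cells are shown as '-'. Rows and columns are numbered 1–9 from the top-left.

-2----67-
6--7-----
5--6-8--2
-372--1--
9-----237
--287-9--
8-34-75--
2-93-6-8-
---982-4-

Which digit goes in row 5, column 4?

row 4, column 1 = 4 (sole candidate).
row 6, column 1 = 1 (sole candidate).
row 7, column 5 = 1 (sole candidate).
row 8, column 5 = 5 (sole candidate).
row 8, column 7 = 7 (sole candidate).
row 8, column 9 = 1 (sole candidate).
row 9, column 1 = 7 (sole candidate).
row 9, column 7 = 3 (sole candidate).
row 9, column 9 = 6 (sole candidate).
row 1, column 1 = 3 (sole candidate).
row 3, column 7 = 4 (sole candidate).
row 7, column 2 = 6 (sole candidate).
row 7, column 9 = 9 (sole candidate).
row 8, column 2 = 4 (sole candidate).
row 2, column 7 = 8 (sole candidate).
row 3, column 3 = 1 (sole candidate).
row 3, column 8 = 9 (sole candidate).
row 6, column 2 = 5 (sole candidate).
row 6, column 8 = 6 (sole candidate).
row 6, column 9 = 4 (sole candidate).
row 7, column 8 = 2 (sole candidate).
row 9, column 2 = 1 (sole candidate).
row 9, column 3 = 5 (sole candidate).
row 1, column 9 = 5 (sole candidate).
row 2, column 2 = 9 (sole candidate).
row 2, column 3 = 4 (sole candidate).
row 2, column 8 = 1 (sole candidate).
row 2, column 9 = 3 (sole candidate).
row 3, column 2 = 7 (sole candidate).
row 3, column 5 = 3 (sole candidate).
row 4, column 8 = 5 (sole candidate).
row 4, column 9 = 8 (sole candidate).
row 5, column 2 = 8 (sole candidate).
row 5, column 3 = 6 (sole candidate).
row 5, column 5 = 4 (sole candidate).
row 6, column 6 = 3 (sole candidate).
row 1, column 3 = 8 (sole candidate).
row 1, column 4 = 1 (sole candidate).
row 1, column 5 = 9 (sole candidate).
row 1, column 6 = 4 (sole candidate).
row 2, column 5 = 2 (sole candidate).
row 2, column 6 = 5 (sole candidate).
row 4, column 5 = 6 (sole candidate).
row 4, column 6 = 9 (sole candidate).
row 5, column 4 = 5: row 5 has {2,3,4,6,7,8,9}; col 4 has {1,2,3,4,6,7,8,9}; box has {2,3,4,6,7,8,9} → only 5 remains.

5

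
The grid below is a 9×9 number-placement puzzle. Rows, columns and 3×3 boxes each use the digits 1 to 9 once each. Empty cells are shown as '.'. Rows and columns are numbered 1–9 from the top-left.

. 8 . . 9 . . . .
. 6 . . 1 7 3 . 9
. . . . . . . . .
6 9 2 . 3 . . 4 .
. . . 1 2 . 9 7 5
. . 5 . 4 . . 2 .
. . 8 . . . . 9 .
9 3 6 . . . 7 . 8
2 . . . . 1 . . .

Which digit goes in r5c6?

6

r2c3 = 4 (sole candidate).
r4c9 = 1 (sole candidate).
r5c2 = 4 (sole candidate).
r5c3 = 3 (sole candidate).
r8c5 = 5 (sole candidate).
r8c8 = 1 (sole candidate).
r9c3 = 7 (sole candidate).
r1c3 = 1 (sole candidate).
r2c1 = 5 (sole candidate).
r2c8 = 8 (sole candidate).
r3c3 = 9 (sole candidate).
r4c7 = 8 (sole candidate).
r5c1 = 8 (sole candidate).
r5c6 = 6: row 5 has {1,2,3,4,5,7,8,9}; col 6 has {1,7}; box has {1,2,3,4} → only 6 remains.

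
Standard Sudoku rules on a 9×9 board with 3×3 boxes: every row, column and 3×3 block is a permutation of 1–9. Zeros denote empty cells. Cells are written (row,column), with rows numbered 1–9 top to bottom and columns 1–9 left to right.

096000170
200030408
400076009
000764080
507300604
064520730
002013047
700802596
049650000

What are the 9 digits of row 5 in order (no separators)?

587391624

(6,9) = 1: row 6 has {2,3,4,5,6,7}; col 9 has {4,6,7,8,9}; box has {3,4,6,7,8} → only 1 remains.
(7,4) = 9: row 7 has {1,2,3,4,7}; col 4 has {3,5,6,7,8}; box has {1,2,3,5,6,8} → only 9 remains.
(7,7) = 8: row 7 has {1,2,3,4,7,9}; col 7 has {1,4,5,6,7}; box has {4,5,6,7,9} → only 8 remains.
(8,5) = 4: row 8 has {2,5,6,7,8,9}; col 5 has {1,2,3,5,6,7}; box has {1,2,3,5,6,8,9} → only 4 remains.
(9,6) = 7: row 9 has {4,5,6,9}; col 6 has {2,3,4,6}; box has {1,2,3,4,5,6,8,9} → only 7 remains.
(1,5) = 8: row 1 has {1,6,7,9}; col 5 has {1,2,3,4,5,6,7}; box has {3,6,7} → only 8 remains.
(1,6) = 5: row 1 has {1,6,7,8,9}; col 6 has {2,3,4,6,7}; box has {3,6,7,8} → only 5 remains.
(2,4) = 1: row 2 has {2,3,4,8}; col 4 has {3,5,6,7,8,9}; box has {3,5,6,7,8} → only 1 remains.
(2,6) = 9: row 2 has {1,2,3,4,8}; col 6 has {2,3,4,5,6,7}; box has {1,3,5,6,7,8} → only 9 remains.
(3,4) = 2: row 3 has {4,6,7,9}; col 4 has {1,3,5,6,7,8,9}; box has {1,3,5,6,7,8,9} → only 2 remains.
(3,7) = 3: row 3 has {2,4,6,7,9}; col 7 has {1,4,5,6,7,8}; box has {1,4,7,8,9} → only 3 remains.
(3,8) = 5: row 3 has {2,3,4,6,7,9}; col 8 has {3,4,7,8,9}; box has {1,3,4,7,8,9} → only 5 remains.
(5,5) = 9: row 5 has {3,4,5,6,7}; col 5 has {1,2,3,4,5,6,7,8}; box has {2,3,4,5,6,7} → only 9 remains.
(5,8) = 2: row 5 has {3,4,5,6,7,9}; col 8 has {3,4,5,7,8,9}; box has {1,3,4,6,7,8} → only 2 remains.
(6,6) = 8: row 6 has {1,2,3,4,5,6,7}; col 6 has {2,3,4,5,6,7,9}; box has {2,3,4,5,6,7,9} → only 8 remains.
(7,1) = 6: row 7 has {1,2,3,4,7,8,9}; col 1 has {2,4,5,7}; box has {2,4,7,9} → only 6 remains.
(7,2) = 5: row 7 has {1,2,3,4,6,7,8,9}; col 2 has {4,6,9}; box has {2,4,6,7,9} → only 5 remains.
(9,7) = 2: row 9 has {4,5,6,7,9}; col 7 has {1,3,4,5,6,7,8}; box has {4,5,6,7,8,9} → only 2 remains.
(9,8) = 1: row 9 has {2,4,5,6,7,9}; col 8 has {2,3,4,5,7,8,9}; box has {2,4,5,6,7,8,9} → only 1 remains.
(9,9) = 3: row 9 has {1,2,4,5,6,7,9}; col 9 has {1,4,6,7,8,9}; box has {1,2,4,5,6,7,8,9} → only 3 remains.
(1,1) = 3: row 1 has {1,5,6,7,8,9}; col 1 has {2,4,5,6,7}; box has {2,4,6,9} → only 3 remains.
(1,4) = 4: row 1 has {1,3,5,6,7,8,9}; col 4 has {1,2,3,5,6,7,8,9}; box has {1,2,3,5,6,7,8,9} → only 4 remains.
(1,9) = 2: row 1 has {1,3,4,5,6,7,8,9}; col 9 has {1,3,4,6,7,8,9}; box has {1,3,4,5,7,8,9} → only 2 remains.
(2,2) = 7: row 2 has {1,2,3,4,8,9}; col 2 has {4,5,6,9}; box has {2,3,4,6,9} → only 7 remains.
(2,3) = 5: row 2 has {1,2,3,4,7,8,9}; col 3 has {2,4,6,7,9}; box has {2,3,4,6,7,9} → only 5 remains.
(2,8) = 6: row 2 has {1,2,3,4,5,7,8,9}; col 8 has {1,2,3,4,5,7,8,9}; box has {1,2,3,4,5,7,8,9} → only 6 remains.
(4,7) = 9: row 4 has {4,6,7,8}; col 7 has {1,2,3,4,5,6,7,8}; box has {1,2,3,4,6,7,8} → only 9 remains.
(4,9) = 5: row 4 has {4,6,7,8,9}; col 9 has {1,2,3,4,6,7,8,9}; box has {1,2,3,4,6,7,8,9} → only 5 remains.
(5,6) = 1: row 5 has {2,3,4,5,6,7,9}; col 6 has {2,3,4,5,6,7,8,9}; box has {2,3,4,5,6,7,8,9} → only 1 remains.
(6,1) = 9: row 6 has {1,2,3,4,5,6,7,8}; col 1 has {2,3,4,5,6,7}; box has {4,5,6,7} → only 9 remains.
(9,1) = 8: row 9 has {1,2,3,4,5,6,7,9}; col 1 has {2,3,4,5,6,7,9}; box has {2,4,5,6,7,9} → only 8 remains.
(4,1) = 1: row 4 has {4,5,6,7,8,9}; col 1 has {2,3,4,5,6,7,8,9}; box has {4,5,6,7,9} → only 1 remains.
(4,3) = 3: row 4 has {1,4,5,6,7,8,9}; col 3 has {2,4,5,6,7,9}; box has {1,4,5,6,7,9} → only 3 remains.
(5,2) = 8: row 5 has {1,2,3,4,5,6,7,9}; col 2 has {4,5,6,7,9}; box has {1,3,4,5,6,7,9} → only 8 remains.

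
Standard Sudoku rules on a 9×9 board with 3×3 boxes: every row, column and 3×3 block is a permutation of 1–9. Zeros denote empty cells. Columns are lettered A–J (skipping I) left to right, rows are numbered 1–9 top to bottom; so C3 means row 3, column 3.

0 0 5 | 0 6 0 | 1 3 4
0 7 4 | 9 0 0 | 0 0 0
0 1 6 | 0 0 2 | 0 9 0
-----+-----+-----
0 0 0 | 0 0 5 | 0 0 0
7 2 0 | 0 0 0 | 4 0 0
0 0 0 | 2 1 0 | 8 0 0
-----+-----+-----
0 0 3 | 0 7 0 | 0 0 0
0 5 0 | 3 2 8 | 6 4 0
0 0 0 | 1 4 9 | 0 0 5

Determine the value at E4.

F1 = 7: row 1 has {1,3,4,5,6}; col 6 has {2,5,8,9}; box has {2,6,9} → only 7 remains.
C6 = 9: row 6 has {1,2,8}; col 3 has {3,4,5,6}; box has {2,7} → only 9 remains.
F7 = 6: row 7 has {3,7}; col 6 has {2,5,7,8,9}; box has {1,2,3,4,7,8,9} → only 6 remains.
D1 = 8: row 1 has {1,3,4,5,6,7}; col 4 has {1,2,3,9}; box has {2,6,7,9} → only 8 remains.
D5 = 6: row 5 has {2,4,7}; col 4 has {1,2,3,8,9}; box has {1,2,5} → only 6 remains.
F5 = 3: row 5 has {2,4,6,7}; col 6 has {2,5,6,7,8,9}; box has {1,2,5,6} → only 3 remains.
F6 = 4: row 6 has {1,2,8,9}; col 6 has {2,3,5,6,7,8,9}; box has {1,2,3,5,6} → only 4 remains.
D7 = 5: row 7 has {3,6,7}; col 4 has {1,2,3,6,8,9}; box has {1,2,3,4,6,7,8,9} → only 5 remains.
B1 = 9: row 1 has {1,3,4,5,6,7,8}; col 2 has {1,2,5,7}; box has {1,4,5,6,7} → only 9 remains.
F2 = 1: row 2 has {4,7,9}; col 6 has {2,3,4,5,6,7,8,9}; box has {2,6,7,8,9} → only 1 remains.
D3 = 4: row 3 has {1,2,6,9}; col 4 has {1,2,3,5,6,8,9}; box has {1,2,6,7,8,9} → only 4 remains.
D4 = 7: row 4 has {5}; col 4 has {1,2,3,4,5,6,8,9}; box has {1,2,3,4,5,6} → only 7 remains.
A1 = 2: row 1 has {1,3,4,5,6,7,8,9}; col 1 has {7}; box has {1,4,5,6,7,9} → only 2 remains.
H5 = 5: in row 5, 5 can only go here (every other open cell in that row sees a 5).
A6 = 5: in row 6, 5 can only go here (every other open cell in that row sees a 5).
G9 = 3: in row 9, 3 can only go here (every other open cell in that row sees a 3).
C9 = 2: in column 3, 2 can only go here (every other open cell in that column sees a 2).
H9 = 7: in row 9, 7 can only go here (every other open cell in that row sees a 7).
H6 = 6: row 6 has {1,2,4,5,8,9}; col 8 has {3,4,5,7,9}; box has {4,5,8} → only 6 remains.
B6 = 3: row 6 has {1,2,4,5,6,8,9}; col 2 has {1,2,5,7,9}; box has {2,5,7,9} → only 3 remains.
J6 = 7: row 6 has {1,2,3,4,5,6,8,9}; col 9 has {4,5}; box has {4,5,6,8} → only 7 remains.
J3 = 8: row 3 has {1,2,4,6,9}; col 9 has {4,5,7}; box has {1,3,4,9} → only 8 remains.
H2 = 2: row 2 has {1,4,7,9}; col 8 has {3,4,5,6,7,9}; box has {1,3,4,8,9} → only 2 remains.
J2 = 6: row 2 has {1,2,4,7,9}; col 9 has {4,5,7,8}; box has {1,2,3,4,8,9} → only 6 remains.
A3 = 3: row 3 has {1,2,4,6,8,9}; col 1 has {2,5,7}; box has {1,2,4,5,6,7,9} → only 3 remains.
E3 = 5: row 3 has {1,2,3,4,6,8,9}; col 5 has {1,2,4,6,7}; box has {1,2,4,6,7,8,9} → only 5 remains.
G3 = 7: row 3 has {1,2,3,4,5,6,8,9}; col 7 has {1,3,4,6,8}; box has {1,2,3,4,6,8,9} → only 7 remains.
H4 = 1: row 4 has {5,7}; col 8 has {2,3,4,5,6,7,9}; box has {4,5,6,7,8} → only 1 remains.
J5 = 9: row 5 has {2,3,4,5,6,7}; col 9 has {4,5,6,7,8}; box has {1,4,5,6,7,8} → only 9 remains.
H7 = 8: row 7 has {3,5,6,7}; col 8 has {1,2,3,4,5,6,7,9}; box has {3,4,5,6,7} → only 8 remains.
J8 = 1: row 8 has {2,3,4,5,6,8}; col 9 has {4,5,6,7,8,9}; box has {3,4,5,6,7,8} → only 1 remains.
A2 = 8: row 2 has {1,2,4,6,7,9}; col 1 has {2,3,5,7}; box has {1,2,3,4,5,6,7,9} → only 8 remains.
E2 = 3: row 2 has {1,2,4,6,7,8,9}; col 5 has {1,2,4,5,6,7}; box has {1,2,4,5,6,7,8,9} → only 3 remains.
G2 = 5: row 2 has {1,2,3,4,6,7,8,9}; col 7 has {1,3,4,6,7,8}; box has {1,2,3,4,6,7,8,9} → only 5 remains.
C4 = 8: row 4 has {1,5,7}; col 3 has {2,3,4,5,6,9}; box has {2,3,5,7,9} → only 8 remains.
E4 = 9: row 4 has {1,5,7,8}; col 5 has {1,2,3,4,5,6,7}; box has {1,2,3,4,5,6,7} → only 9 remains.

9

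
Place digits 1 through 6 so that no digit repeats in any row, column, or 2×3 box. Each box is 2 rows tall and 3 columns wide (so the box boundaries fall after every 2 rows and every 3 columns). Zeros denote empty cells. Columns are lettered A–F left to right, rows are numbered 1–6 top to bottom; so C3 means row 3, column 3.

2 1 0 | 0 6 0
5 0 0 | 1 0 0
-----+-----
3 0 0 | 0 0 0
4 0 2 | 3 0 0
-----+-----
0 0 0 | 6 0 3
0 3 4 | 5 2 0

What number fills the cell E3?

C1 = 3: row 1 has {1,2,6}; col 3 has {2,4}; box has {1,2,5} → only 3 remains.
D1 = 4: row 1 has {1,2,3,6}; col 4 has {1,3,5,6}; box has {1,6} → only 4 remains.
F1 = 5: row 1 has {1,2,3,4,6}; col 6 has {3}; box has {1,4,6} → only 5 remains.
C2 = 6: row 2 has {1,5}; col 3 has {2,3,4}; box has {1,2,3,5} → only 6 remains.
E2 = 3: row 2 has {1,5,6}; col 5 has {2,6}; box has {1,4,5,6} → only 3 remains.
F2 = 2: row 2 has {1,3,5,6}; col 6 has {3,5}; box has {1,3,4,5,6} → only 2 remains.
D3 = 2: row 3 has {3}; col 4 has {1,3,4,5,6}; box has {3} → only 2 remains.
A5 = 1: row 5 has {3,6}; col 1 has {2,3,4,5}; box has {3,4} → only 1 remains.
C5 = 5: row 5 has {1,3,6}; col 3 has {2,3,4,6}; box has {1,3,4} → only 5 remains.
E5 = 4: row 5 has {1,3,5,6}; col 5 has {2,3,6}; box has {2,3,5,6} → only 4 remains.
A6 = 6: row 6 has {2,3,4,5}; col 1 has {1,2,3,4,5}; box has {1,3,4,5} → only 6 remains.
F6 = 1: row 6 has {2,3,4,5,6}; col 6 has {2,3,5}; box has {2,3,4,5,6} → only 1 remains.
B2 = 4: row 2 has {1,2,3,5,6}; col 2 has {1,3}; box has {1,2,3,5,6} → only 4 remains.
C3 = 1: row 3 has {2,3}; col 3 has {2,3,4,5,6}; box has {2,3,4} → only 1 remains.
E3 = 5: row 3 has {1,2,3}; col 5 has {2,3,4,6}; box has {2,3} → only 5 remains.

5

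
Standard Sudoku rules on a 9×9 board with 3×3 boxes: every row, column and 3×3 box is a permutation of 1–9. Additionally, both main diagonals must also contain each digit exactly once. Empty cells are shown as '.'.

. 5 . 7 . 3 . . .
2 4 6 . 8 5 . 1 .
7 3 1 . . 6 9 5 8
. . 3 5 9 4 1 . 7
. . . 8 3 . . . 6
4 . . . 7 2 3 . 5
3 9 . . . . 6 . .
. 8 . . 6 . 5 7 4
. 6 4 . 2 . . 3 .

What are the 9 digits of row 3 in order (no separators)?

row 1, column 9 = 2 (sole candidate).
row 2, column 4 = 9 (sole candidate).
row 2, column 7 = 7 (sole candidate).
row 2, column 9 = 3 (sole candidate).
row 3, column 5 = 4: row 3 has {1,3,5,6,7,8,9}; col 5 has {2,3,6,7,8,9}; box has {3,5,6,7,8,9} → only 4 remains.
row 4, column 2 = 2 (sole candidate).
row 4, column 8 = 8 (sole candidate).
row 5, column 6 = 1 (sole candidate).
row 6, column 2 = 1 (sole candidate).
row 6, column 4 = 6 (sole candidate).
row 6, column 8 = 9 (sole candidate).
row 7, column 8 = 2 (sole candidate).
row 7, column 9 = 1 (sole candidate).
row 8, column 1 = 1 (sole candidate).
row 8, column 3 = 2 (sole candidate).
row 8, column 4 = 3 (sole candidate).
row 8, column 6 = 9 (sole candidate).
row 9, column 1 = 5 (sole candidate).
row 9, column 4 = 1 (sole candidate).
row 9, column 7 = 8 (sole candidate).
row 9, column 9 = 9 (sole candidate).
row 1, column 1 = 8 (sole candidate).
row 1, column 3 = 9 (sole candidate).
row 1, column 5 = 1 (sole candidate).
row 1, column 7 = 4 (sole candidate).
row 1, column 8 = 6 (sole candidate).
row 3, column 4 = 2: row 3 has {1,3,4,5,6,7,8,9}; col 4 has {1,3,5,6,7,8,9}; box has {1,3,4,5,6,7,8,9} → only 2 remains.

731246958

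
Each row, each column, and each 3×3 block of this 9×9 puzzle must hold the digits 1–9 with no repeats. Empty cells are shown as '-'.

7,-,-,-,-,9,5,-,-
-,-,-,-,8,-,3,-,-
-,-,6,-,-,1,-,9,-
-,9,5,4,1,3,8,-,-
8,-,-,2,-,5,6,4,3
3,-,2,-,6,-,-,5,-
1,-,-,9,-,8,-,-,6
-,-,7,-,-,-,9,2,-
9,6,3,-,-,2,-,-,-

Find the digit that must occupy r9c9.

r4c1 = 6 (sole candidate).
r4c8 = 7 (sole candidate).
r4c9 = 2 (sole candidate).
r5c3 = 1 (sole candidate).
r6c6 = 7 (sole candidate).
r6c7 = 1 (sole candidate).
r6c9 = 9 (sole candidate).
r7c3 = 4 (sole candidate).
r7c7 = 7 (sole candidate).
r7c8 = 3 (sole candidate).
r8c1 = 5 (sole candidate).
r8c2 = 8 (sole candidate).
r9c7 = 4 (sole candidate).
r1c3 = 8 (sole candidate).
r2c3 = 9 (sole candidate).
r3c7 = 2 (sole candidate).
r5c2 = 7 (sole candidate).
r5c5 = 9 (sole candidate).
r6c2 = 4 (sole candidate).
r6c4 = 8 (sole candidate).
r7c2 = 2 (sole candidate).
r7c5 = 5 (sole candidate).
r8c9 = 1 (sole candidate).
r9c5 = 7 (sole candidate).
r9c8 = 8 (sole candidate).
r9c9 = 5: row 9 has {2,3,4,6,7,8,9}; col 9 has {1,2,3,6,9}; box has {1,2,3,4,6,7,8,9} → only 5 remains.

5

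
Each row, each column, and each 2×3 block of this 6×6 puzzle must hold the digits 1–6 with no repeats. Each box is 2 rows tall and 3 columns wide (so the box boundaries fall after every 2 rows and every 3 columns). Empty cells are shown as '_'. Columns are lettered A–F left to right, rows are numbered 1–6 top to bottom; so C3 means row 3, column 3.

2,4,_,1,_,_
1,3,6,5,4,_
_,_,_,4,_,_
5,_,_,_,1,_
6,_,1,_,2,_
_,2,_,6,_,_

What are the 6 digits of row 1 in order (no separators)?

245136

C1 = 5: row 1 has {1,2,4}; col 3 has {1,6}; box has {1,2,3,4,6} → only 5 remains.
F2 = 2 (sole candidate).
A3 = 3 (sole candidate).
C3 = 2 (sole candidate).
B4 = 6 (sole candidate).
C4 = 4 (sole candidate).
F4 = 3 (sole candidate).
B5 = 5 (sole candidate).
D5 = 3 (sole candidate).
F5 = 4 (sole candidate).
A6 = 4 (sole candidate).
C6 = 3 (sole candidate).
E6 = 5 (sole candidate).
F6 = 1 (sole candidate).
F1 = 6: row 1 has {1,2,4,5}; col 6 has {1,2,3,4}; box has {1,2,4,5} → only 6 remains.
B3 = 1 (sole candidate).
E3 = 6 (sole candidate).
F3 = 5 (sole candidate).
D4 = 2 (sole candidate).
E1 = 3: row 1 has {1,2,4,5,6}; col 5 has {1,2,4,5,6}; box has {1,2,4,5,6} → only 3 remains.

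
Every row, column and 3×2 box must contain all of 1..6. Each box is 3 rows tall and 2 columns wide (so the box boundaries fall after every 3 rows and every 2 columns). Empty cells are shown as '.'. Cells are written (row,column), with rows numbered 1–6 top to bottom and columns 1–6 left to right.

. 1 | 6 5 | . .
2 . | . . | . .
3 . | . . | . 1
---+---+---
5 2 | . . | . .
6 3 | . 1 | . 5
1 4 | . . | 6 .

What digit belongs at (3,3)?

(1,1) = 4 (sole candidate).
(2,3) = 1 (hidden single in row 2).
(3,2) = 6 (hidden single in row 3).
(2,2) = 5 (sole candidate).
(2,6) = 6 (hidden single in row 2).
(3,5) = 5 (hidden single in row 3).
(4,5) = 1 (hidden single in row 4).
(4,4) = 6 (hidden single in row 4).
(6,3) = 5 (hidden single in row 6).
(4,3) = 3 (hidden single in column 3).
(4,6) = 4 (sole candidate).
(5,5) = 2 (sole candidate).
(6,4) = 2 (sole candidate).
(6,6) = 3 (sole candidate).
(1,5) = 3 (sole candidate).
(1,6) = 2 (sole candidate).
(2,5) = 4 (sole candidate).
(3,4) = 4 (sole candidate).
(5,3) = 4 (sole candidate).
(2,4) = 3 (sole candidate).
(3,3) = 2: row 3 has {1,3,4,5,6}; col 3 has {1,3,4,5,6}; box has {1,3,4,5,6} → only 2 remains.

2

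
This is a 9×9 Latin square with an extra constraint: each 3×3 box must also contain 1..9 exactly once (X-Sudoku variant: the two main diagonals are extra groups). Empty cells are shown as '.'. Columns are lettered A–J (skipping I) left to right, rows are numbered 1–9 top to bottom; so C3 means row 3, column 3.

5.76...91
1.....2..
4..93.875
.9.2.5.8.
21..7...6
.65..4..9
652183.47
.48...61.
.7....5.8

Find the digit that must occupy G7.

9

B2 = 3: row 2 has {1,2}; col 2 has {1,4,5,6,7,9}; box has {1,4,5,7}; main diagonal has {1,2,4,5,7,8} → only 3 remains.
H2 = 6: row 2 has {1,2,3}; col 8 has {1,4,7,8,9}; box has {1,2,5,7,8,9}; anti-diagonal has {1,2,4,5,7,8} → only 6 remains.
J2 = 4: row 2 has {1,2,3,6}; col 9 has {1,5,6,7,8,9}; box has {1,2,5,6,7,8,9} → only 4 remains.
B3 = 2: row 3 has {3,4,5,7,8,9}; col 2 has {1,3,4,5,6,7,9}; box has {1,3,4,5,7} → only 2 remains.
C3 = 6: row 3 has {2,3,4,5,7,8,9}; col 3 has {2,5,7,8}; box has {1,2,3,4,5,7}; main diagonal has {1,2,3,4,5,7,8} → only 6 remains.
F3 = 1: row 3 has {2,3,4,5,6,7,8,9}; col 6 has {3,4,5}; box has {3,6,9} → only 1 remains.
J4 = 3: row 4 has {2,5,8,9}; col 9 has {1,4,5,6,7,8,9}; box has {6,8,9} → only 3 remains.
G5 = 4: row 5 has {1,2,6,7}; col 7 has {2,5,6,8}; box has {3,6,8,9} → only 4 remains.
H5 = 5: row 5 has {1,2,4,6,7}; col 8 has {1,4,6,7,8,9}; box has {3,4,6,8,9} → only 5 remains.
D6 = 3: row 6 has {4,5,6,9}; col 4 has {1,2,6,9}; box has {2,4,5,7}; anti-diagonal has {1,2,4,5,6,7,8} → only 3 remains.
E6 = 1: row 6 has {3,4,5,6,9}; col 5 has {3,7,8}; box has {2,3,4,5,7} → only 1 remains.
G6 = 7: row 6 has {1,3,4,5,6,9}; col 7 has {2,4,5,6,8}; box has {3,4,5,6,8,9} → only 7 remains.
H6 = 2: row 6 has {1,3,4,5,6,7,9}; col 8 has {1,4,5,6,7,8,9}; box has {3,4,5,6,7,8,9} → only 2 remains.
G7 = 9: row 7 has {1,2,3,4,5,6,7,8}; col 7 has {2,4,5,6,7,8}; box has {1,4,5,6,7,8}; main diagonal has {1,2,3,4,5,6,7,8} → only 9 remains.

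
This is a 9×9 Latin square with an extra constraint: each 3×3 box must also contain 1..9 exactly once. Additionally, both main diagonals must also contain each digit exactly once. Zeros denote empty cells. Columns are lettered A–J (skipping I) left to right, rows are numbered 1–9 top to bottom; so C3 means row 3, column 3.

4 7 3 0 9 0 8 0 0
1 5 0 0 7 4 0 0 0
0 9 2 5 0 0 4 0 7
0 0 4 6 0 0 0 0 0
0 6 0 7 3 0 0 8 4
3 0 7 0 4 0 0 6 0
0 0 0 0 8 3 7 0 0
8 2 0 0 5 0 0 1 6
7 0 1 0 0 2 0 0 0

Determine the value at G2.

H2 = 9: row 2 has {1,4,5,7}; col 8 has {1,6,8}; box has {4,7,8}; anti-diagonal has {2,3,4,7} → only 9 remains.
A3 = 6: row 3 has {2,4,5,7,9}; col 1 has {1,3,4,7,8}; box has {1,2,3,4,5,7,9} → only 6 remains.
E3 = 1: row 3 has {2,4,5,6,7,9}; col 5 has {3,4,5,7,8,9}; box has {4,5,7,9} → only 1 remains.
F3 = 8: row 3 has {1,2,4,5,6,7,9}; col 6 has {2,3,4}; box has {1,4,5,7,9} → only 8 remains.
H3 = 3: row 3 has {1,2,4,5,6,7,8,9}; col 8 has {1,6,8,9}; box has {4,7,8,9} → only 3 remains.
E4 = 2: row 4 has {4,6}; col 5 has {1,3,4,5,7,8,9}; box has {3,4,6,7} → only 2 remains.
F6 = 9: row 6 has {3,4,6,7}; col 6 has {2,3,4,8}; box has {2,3,4,6,7}; main diagonal has {1,2,3,4,5,6,7} → only 9 remains.
B7 = 4: row 7 has {3,7,8}; col 2 has {2,5,6,7,9}; box has {1,2,7,8} → only 4 remains.
C8 = 9: row 8 has {1,2,5,6,8}; col 3 has {1,2,3,4,7}; box has {1,2,4,7,8} → only 9 remains.
D8 = 4: row 8 has {1,2,5,6,8,9}; col 4 has {5,6,7}; box has {2,3,5,8} → only 4 remains.
F8 = 7: row 8 has {1,2,4,5,6,8,9}; col 6 has {2,3,4,8,9}; box has {2,3,4,5,8} → only 7 remains.
G8 = 3: row 8 has {1,2,4,5,6,7,8,9}; col 7 has {4,7,8}; box has {1,6,7} → only 3 remains.
B9 = 3: row 9 has {1,2,7}; col 2 has {2,4,5,6,7,9}; box has {1,2,4,7,8,9} → only 3 remains.
D9 = 9: row 9 has {1,2,3,7}; col 4 has {4,5,6,7}; box has {2,3,4,5,7,8} → only 9 remains.
E9 = 6: row 9 has {1,2,3,7,9}; col 5 has {1,2,3,4,5,7,8,9}; box has {2,3,4,5,7,8,9} → only 6 remains.
G9 = 5: row 9 has {1,2,3,6,7,9}; col 7 has {3,4,7,8}; box has {1,3,6,7} → only 5 remains.
H9 = 4: row 9 has {1,2,3,5,6,7,9}; col 8 has {1,3,6,8,9}; box has {1,3,5,6,7} → only 4 remains.
J9 = 8: row 9 has {1,2,3,4,5,6,7,9}; col 9 has {4,6,7}; box has {1,3,4,5,6,7}; main diagonal has {1,2,3,4,5,6,7,9} → only 8 remains.
D1 = 2: row 1 has {3,4,7,8,9}; col 4 has {4,5,6,7,9}; box has {1,4,5,7,8,9} → only 2 remains.
F1 = 6: row 1 has {2,3,4,7,8,9}; col 6 has {2,3,4,7,8,9}; box has {1,2,4,5,7,8,9} → only 6 remains.
H1 = 5: row 1 has {2,3,4,6,7,8,9}; col 8 has {1,3,4,6,8,9}; box has {3,4,7,8,9} → only 5 remains.
J1 = 1: row 1 has {2,3,4,5,6,7,8,9}; col 9 has {4,6,7,8}; box has {3,4,5,7,8,9}; anti-diagonal has {2,3,4,7,9} → only 1 remains.
C2 = 8: row 2 has {1,4,5,7,9}; col 3 has {1,2,3,4,7,9}; box has {1,2,3,4,5,6,7,9} → only 8 remains.
D2 = 3: row 2 has {1,4,5,7,8,9}; col 4 has {2,4,5,6,7,9}; box has {1,2,4,5,6,7,8,9} → only 3 remains.
J2 = 2: row 2 has {1,3,4,5,7,8,9}; col 9 has {1,4,6,7,8}; box has {1,3,4,5,7,8,9} → only 2 remains.
F4 = 5: row 4 has {2,4,6}; col 6 has {2,3,4,6,7,8,9}; box has {2,3,4,6,7,9}; anti-diagonal has {1,2,3,4,7,9} → only 5 remains.
H4 = 7: row 4 has {2,4,5,6}; col 8 has {1,3,4,5,6,8,9}; box has {4,6,8} → only 7 remains.
C5 = 5: row 5 has {3,4,6,7,8}; col 3 has {1,2,3,4,7,8,9}; box has {3,4,6,7} → only 5 remains.
F5 = 1: row 5 has {3,4,5,6,7,8}; col 6 has {2,3,4,5,6,7,8,9}; box has {2,3,4,5,6,7,9} → only 1 remains.
D6 = 8: row 6 has {3,4,6,7,9}; col 4 has {2,3,4,5,6,7,9}; box has {1,2,3,4,5,6,7,9}; anti-diagonal has {1,2,3,4,5,7,9} → only 8 remains.
J6 = 5: row 6 has {3,4,6,7,8,9}; col 9 has {1,2,4,6,7,8}; box has {4,6,7,8} → only 5 remains.
A7 = 5: row 7 has {3,4,7,8}; col 1 has {1,3,4,6,7,8}; box has {1,2,3,4,7,8,9} → only 5 remains.
C7 = 6: row 7 has {3,4,5,7,8}; col 3 has {1,2,3,4,5,7,8,9}; box has {1,2,3,4,5,7,8,9}; anti-diagonal has {1,2,3,4,5,7,8,9} → only 6 remains.
D7 = 1: row 7 has {3,4,5,6,7,8}; col 4 has {2,3,4,5,6,7,8,9}; box has {2,3,4,5,6,7,8,9} → only 1 remains.
H7 = 2: row 7 has {1,3,4,5,6,7,8}; col 8 has {1,3,4,5,6,7,8,9}; box has {1,3,4,5,6,7,8} → only 2 remains.
J7 = 9: row 7 has {1,2,3,4,5,6,7,8}; col 9 has {1,2,4,5,6,7,8}; box has {1,2,3,4,5,6,7,8} → only 9 remains.
G2 = 6: row 2 has {1,2,3,4,5,7,8,9}; col 7 has {3,4,5,7,8}; box has {1,2,3,4,5,7,8,9} → only 6 remains.

6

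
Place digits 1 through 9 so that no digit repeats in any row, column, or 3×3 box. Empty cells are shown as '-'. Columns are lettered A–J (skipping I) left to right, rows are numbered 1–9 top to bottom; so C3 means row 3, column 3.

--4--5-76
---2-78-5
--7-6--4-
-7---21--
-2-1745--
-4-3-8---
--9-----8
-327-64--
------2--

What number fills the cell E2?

4

A1 = 2: in row 1, 2 can only go here (every other open cell in that row sees a 2).
E2 = 4: in row 2, 4 can only go here (every other open cell in that row sees a 4).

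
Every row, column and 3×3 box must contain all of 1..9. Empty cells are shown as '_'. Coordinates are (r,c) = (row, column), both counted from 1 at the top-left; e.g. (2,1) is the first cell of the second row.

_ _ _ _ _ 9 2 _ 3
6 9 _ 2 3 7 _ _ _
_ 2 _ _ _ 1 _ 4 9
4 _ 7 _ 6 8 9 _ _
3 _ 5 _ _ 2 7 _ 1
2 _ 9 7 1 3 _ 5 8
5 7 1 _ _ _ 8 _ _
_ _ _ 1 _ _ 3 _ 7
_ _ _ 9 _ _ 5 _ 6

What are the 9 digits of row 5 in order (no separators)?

(2,7) = 1 (sole candidate).
(2,8) = 8 (sole candidate).
(2,9) = 5 (sole candidate).
(3,7) = 6 (sole candidate).
(4,2) = 1 (sole candidate).
(4,4) = 5 (sole candidate).
(4,9) = 2 (sole candidate).
(5,4) = 4: row 5 has {1,2,3,5,7}; col 4 has {1,2,5,7,9}; box has {1,2,3,5,6,7,8} → only 4 remains.
(5,5) = 9: row 5 has {1,2,3,4,5,7}; col 5 has {1,3,6}; box has {1,2,3,4,5,6,7,8} → only 9 remains.
(5,8) = 6: row 5 has {1,2,3,4,5,7,9}; col 8 has {4,5,8}; box has {1,2,5,7,8,9} → only 6 remains.
(6,2) = 6 (sole candidate).
(6,7) = 4 (sole candidate).
(7,9) = 4 (sole candidate).
(9,1) = 8 (sole candidate).
(9,6) = 4 (sole candidate).
(1,8) = 7 (sole candidate).
(2,3) = 4 (sole candidate).
(3,1) = 7 (sole candidate).
(3,4) = 8 (sole candidate).
(3,5) = 5 (sole candidate).
(4,8) = 3 (sole candidate).
(5,2) = 8: row 5 has {1,2,3,4,5,6,7,9}; col 2 has {1,2,6,7,9}; box has {1,2,3,4,5,6,7,9} → only 8 remains.

385492761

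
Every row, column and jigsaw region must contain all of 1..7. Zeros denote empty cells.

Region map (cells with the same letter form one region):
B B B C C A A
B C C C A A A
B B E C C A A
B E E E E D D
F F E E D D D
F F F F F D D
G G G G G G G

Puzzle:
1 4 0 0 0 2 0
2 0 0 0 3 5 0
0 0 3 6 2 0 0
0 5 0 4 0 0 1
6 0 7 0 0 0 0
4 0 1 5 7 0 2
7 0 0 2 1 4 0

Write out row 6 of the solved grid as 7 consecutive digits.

4315762

row 1, column 5 = 5 (sole candidate).
row 2, column 3 = 4 (sole candidate).
row 3, column 1 = 5 (sole candidate).
row 3, column 2 = 7 (sole candidate).
row 3, column 6 = 1 (sole candidate).
row 3, column 7 = 4 (sole candidate).
row 4, column 1 = 3 (sole candidate).
row 4, column 5 = 6 (sole candidate).
row 4, column 6 = 7 (sole candidate).
row 5, column 4 = 1 (sole candidate).
row 5, column 5 = 4 (sole candidate).
row 5, column 6 = 3 (sole candidate).
row 5, column 7 = 5 (sole candidate).
row 6, column 2 = 3: row 6 has {1,2,4,5,7}; col 2 has {4,5,7}; region has {1,4,5,6,7} → only 3 remains.
row 6, column 6 = 6: row 6 has {1,2,3,4,5,7}; col 6 has {1,2,3,4,5,7}; region has {1,2,3,4,5,7} → only 6 remains.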